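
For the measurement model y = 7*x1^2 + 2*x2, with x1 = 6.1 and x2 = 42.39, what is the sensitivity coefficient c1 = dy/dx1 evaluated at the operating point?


y = 7*x1^2 + 2*x2
dy/dx1 = 2*7*x1
Evaluate at x1 = 6.1: c1 = 14 * 6.1
c1 = 85.4000

85.4000


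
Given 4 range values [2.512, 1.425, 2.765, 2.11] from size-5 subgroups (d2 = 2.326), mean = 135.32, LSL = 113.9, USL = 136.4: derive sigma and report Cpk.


R_bar = (2.512 + 1.425 + 2.765 + 2.11) / 4 = 2.203
sigma = R_bar / d2 = 2.203 / 2.326 = 0.94711952
Cp = (USL - LSL)/(6*sigma) = (136.4 - 113.9)/(6*0.94711952) = 3.9594
Cpu = (136.4 - 135.32)/(3*0.94711952) = 0.3801
Cpl = (135.32 - 113.9)/(3*0.94711952) = 7.5386
Cpk = min(Cpu, Cpl) = 0.3801

0.3801


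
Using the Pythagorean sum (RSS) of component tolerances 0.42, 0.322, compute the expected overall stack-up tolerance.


RSS = sqrt(0.42^2 + 0.322^2)
= sqrt(0.280084)
= 0.5292

0.5292


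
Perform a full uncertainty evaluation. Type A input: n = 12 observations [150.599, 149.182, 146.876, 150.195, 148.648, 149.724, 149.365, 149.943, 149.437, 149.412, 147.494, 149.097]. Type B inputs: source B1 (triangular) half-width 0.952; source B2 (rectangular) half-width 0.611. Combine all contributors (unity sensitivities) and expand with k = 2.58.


mean = (150.599 + 149.182 + 146.876 + 150.195 + 148.648 + 149.724 + 149.365 + 149.943 + 149.437 + 149.412 + 147.494 + 149.097) / 12 = 149.1643333
s = sqrt(sum((x - mean)^2)/(n-1)) = 1.0665992
u_A = s / sqrt(n) = 1.0665992 / sqrt(12) = 0.30790067
u_B1 = 0.952 / sqrt(6) = 0.38865237
u_B2 = 0.611 / sqrt(3) = 0.35276101
uc = sqrt(0.30790067^2 + 0.38865237^2 + 0.35276101^2) = 0.60851772
U = k * uc = 2.58 * 0.60851772
U = 1.5700

1.5700


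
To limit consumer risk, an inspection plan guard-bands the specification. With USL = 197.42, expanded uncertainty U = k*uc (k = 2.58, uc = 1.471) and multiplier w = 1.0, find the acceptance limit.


U = k * uc = 2.58 * 1.471 = 3.79518
guard band g = w * U = 1.0 * 3.79518 = 3.79518
AL = USL - g = 197.42 - 3.79518
AL = 193.6248

193.6248


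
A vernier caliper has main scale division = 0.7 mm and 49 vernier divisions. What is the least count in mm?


LC = MSD / n_div
= 0.7 / 49
= 0.0143

0.0143


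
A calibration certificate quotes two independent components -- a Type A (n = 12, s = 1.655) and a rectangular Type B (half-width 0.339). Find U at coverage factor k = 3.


u_A = s / sqrt(n) = 1.655 / sqrt(12) = 0.47775735
u_B = half_width / sqrt(3) = 0.339 / sqrt(3) = 0.19572174
uc = sqrt(u_A^2 + u_B^2) = sqrt(0.47775735^2 + 0.19572174^2) = 0.5162936
U = k * uc = 3 * 0.5162936
U = 1.5489

1.5489


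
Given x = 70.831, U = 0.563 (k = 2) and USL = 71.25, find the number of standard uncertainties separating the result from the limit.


u = U / k = 0.563 / 2 = 0.2815
margin = |USL - x| = |71.25 - 70.831| = 0.419
z = margin / u = 0.419 / 0.2815
z = 1.4885

1.4885


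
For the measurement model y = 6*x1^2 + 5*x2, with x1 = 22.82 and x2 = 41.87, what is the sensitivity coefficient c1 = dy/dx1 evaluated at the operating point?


y = 6*x1^2 + 5*x2
dy/dx1 = 2*6*x1
Evaluate at x1 = 22.82: c1 = 12 * 22.82
c1 = 273.8400

273.8400


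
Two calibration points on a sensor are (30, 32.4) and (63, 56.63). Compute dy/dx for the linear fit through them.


slope = (y2 - y1) / (x2 - x1)
= (56.63 - 32.4) / (63 - 30)
= 24.2300 / 33
= 0.7342

0.7342


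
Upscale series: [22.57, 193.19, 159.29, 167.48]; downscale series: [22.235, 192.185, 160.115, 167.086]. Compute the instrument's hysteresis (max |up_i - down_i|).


|22.57 - 22.235| = 0.3350
|193.19 - 192.185| = 1.0050
|159.29 - 160.115| = 0.8250
|167.48 - 167.086| = 0.3940
hysteresis = max(diffs) = 1.0050

1.0050


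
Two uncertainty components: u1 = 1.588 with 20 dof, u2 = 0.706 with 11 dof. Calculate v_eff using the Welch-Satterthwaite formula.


uc = sqrt(u1^2 + u2^2) = sqrt(1.588^2 + 0.706^2) = 1.7378665
v_eff = uc^4 / (u1^4/v1 + u2^4/v2)
= 1.7378665^4 / (1.588^4/20 + 0.706^4/11)
= 9.1214871 / 0.34054495
v_eff = 26.7850

26.7850


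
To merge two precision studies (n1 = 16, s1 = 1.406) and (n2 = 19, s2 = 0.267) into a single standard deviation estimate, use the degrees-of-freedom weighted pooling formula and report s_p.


s_p = sqrt(((n1-1)*s1^2 + (n2-1)*s2^2) / (n1+n2-2))
numerator = (16-1)*1.406^2 + (19-1)*0.267^2 = 29.65254 + 1.283202 = 30.935742
denominator = 16 + 19 - 2 = 33
s_p^2 = 30.935742 / 33 = 0.93744673
s_p = sqrt(0.93744673) = 0.9682

0.9682


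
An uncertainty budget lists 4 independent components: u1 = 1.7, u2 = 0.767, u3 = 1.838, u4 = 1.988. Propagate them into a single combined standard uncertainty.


uc = sqrt(1.7^2 + 0.767^2 + 1.838^2 + 1.988^2)
uc = sqrt(10.808677)
uc = 3.2877

3.2877


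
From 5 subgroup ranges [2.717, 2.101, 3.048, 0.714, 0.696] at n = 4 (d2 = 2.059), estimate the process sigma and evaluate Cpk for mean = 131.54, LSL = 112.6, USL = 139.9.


R_bar = (2.717 + 2.101 + 3.048 + 0.714 + 0.696) / 5 = 1.8552
sigma = R_bar / d2 = 1.8552 / 2.059 = 0.90101991
Cp = (USL - LSL)/(6*sigma) = (139.9 - 112.6)/(6*0.90101991) = 5.0498
Cpu = (139.9 - 131.54)/(3*0.90101991) = 3.0928
Cpl = (131.54 - 112.6)/(3*0.90101991) = 7.0069
Cpk = min(Cpu, Cpl) = 3.0928

3.0928


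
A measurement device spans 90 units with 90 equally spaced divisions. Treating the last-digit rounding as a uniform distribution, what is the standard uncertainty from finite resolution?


resolution = range / divisions
resolution = 90 / 90 = 1
u_res = resolution / (2*sqrt(3))
u_res = 1 / 3.4641016
u_res = 0.2887

0.2887


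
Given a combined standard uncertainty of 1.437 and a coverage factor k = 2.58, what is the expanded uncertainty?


U = k * uc
U = 2.58 * 1.437
U = 3.7075

3.7075


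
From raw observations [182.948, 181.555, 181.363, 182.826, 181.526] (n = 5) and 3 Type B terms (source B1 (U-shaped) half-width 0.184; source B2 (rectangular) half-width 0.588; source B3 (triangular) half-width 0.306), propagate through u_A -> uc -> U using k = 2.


mean = (182.948 + 181.555 + 181.363 + 182.826 + 181.526) / 5 = 182.0436
s = sqrt(sum((x - mean)^2)/(n-1)) = 0.77458783
u_A = s / sqrt(n) = 0.77458783 / sqrt(5) = 0.34640621
u_B1 = 0.184 / sqrt(2) = 0.13010765
u_B2 = 0.588 / sqrt(3) = 0.33948196
u_B3 = 0.306 / sqrt(6) = 0.12492398
uc = sqrt(0.34640621^2 + 0.13010765^2 + 0.33948196^2 + 0.12492398^2) = 0.51747393
U = k * uc = 2 * 0.51747393
U = 1.0349

1.0349


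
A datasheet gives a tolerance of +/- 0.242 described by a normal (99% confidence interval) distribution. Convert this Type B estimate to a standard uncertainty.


u_B = half_width / 2.576
u_B = 0.242 / 2.576
u_B = 0.0939

0.0939


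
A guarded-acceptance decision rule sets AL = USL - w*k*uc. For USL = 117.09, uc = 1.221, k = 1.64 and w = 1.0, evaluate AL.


U = k * uc = 1.64 * 1.221 = 2.00244
guard band g = w * U = 1.0 * 2.00244 = 2.00244
AL = USL - g = 117.09 - 2.00244
AL = 115.0876

115.0876


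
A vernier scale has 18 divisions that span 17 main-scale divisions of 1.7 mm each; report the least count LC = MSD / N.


LC = MSD / n_div
= 1.7 / 18
= 0.0944

0.0944


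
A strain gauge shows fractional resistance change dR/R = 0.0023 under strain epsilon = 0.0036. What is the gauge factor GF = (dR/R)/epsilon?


GF = (dR/R) / epsilon
= 0.0023 / 0.0036
= 0.6389

0.6389


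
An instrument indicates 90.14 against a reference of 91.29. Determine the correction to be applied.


Correction = standard - reading
= 91.29 - 90.14
= 1.1500

1.1500


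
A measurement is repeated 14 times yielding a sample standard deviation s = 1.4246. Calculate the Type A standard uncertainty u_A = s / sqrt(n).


u_A = s / sqrt(n)
u_A = 1.4246 / sqrt(14)
u_A = 1.4246 / 3.7416574
u_A = 0.3807

0.3807


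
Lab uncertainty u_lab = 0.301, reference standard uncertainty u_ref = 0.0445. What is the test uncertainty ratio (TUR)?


TUR = u_lab / u_ref
= 0.301 / 0.0445
= 6.7640

6.7640


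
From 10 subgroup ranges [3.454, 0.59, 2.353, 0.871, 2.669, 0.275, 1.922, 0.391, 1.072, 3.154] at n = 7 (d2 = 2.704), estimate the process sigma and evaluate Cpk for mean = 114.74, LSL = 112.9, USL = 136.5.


R_bar = (3.454 + 0.59 + 2.353 + 0.871 + 2.669 + 0.275 + 1.922 + 0.391 + 1.072 + 3.154) / 10 = 1.6751
sigma = R_bar / d2 = 1.6751 / 2.704 = 0.61948964
Cp = (USL - LSL)/(6*sigma) = (136.5 - 112.9)/(6*0.61948964) = 6.3493
Cpu = (136.5 - 114.74)/(3*0.61948964) = 11.7086
Cpl = (114.74 - 112.9)/(3*0.61948964) = 0.9901
Cpk = min(Cpu, Cpl) = 0.9901

0.9901


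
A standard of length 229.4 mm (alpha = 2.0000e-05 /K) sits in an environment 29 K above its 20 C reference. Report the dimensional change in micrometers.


dL = L * alpha * dT
= 229.4 * 2.0000e-05 * 29
= 0.1330520 mm
dL_um = 0.1330520 * 1000 = 133.0520 um

133.0520


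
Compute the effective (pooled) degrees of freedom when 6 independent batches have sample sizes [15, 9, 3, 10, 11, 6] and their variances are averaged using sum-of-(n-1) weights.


nu = sum_i (n_i - 1)
nu = ((15 - 1) + (9 - 1) + (3 - 1) + (10 - 1) + (11 - 1) + (6 - 1))
nu = 14 + 8 + 2 + 9 + 10 + 5
nu = 48

48


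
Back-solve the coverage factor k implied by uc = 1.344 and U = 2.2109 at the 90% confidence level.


k = U / uc
k = 2.2109 / 1.344
k = 1.645

1.645


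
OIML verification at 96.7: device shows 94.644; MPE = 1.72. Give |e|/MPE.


e = indication - reference = 94.644 - 96.7 = -2.0560
|e| = 2.0560
ratio = |e| / MPE = 2.0560 / 1.72
ratio = 1.1953

1.1953


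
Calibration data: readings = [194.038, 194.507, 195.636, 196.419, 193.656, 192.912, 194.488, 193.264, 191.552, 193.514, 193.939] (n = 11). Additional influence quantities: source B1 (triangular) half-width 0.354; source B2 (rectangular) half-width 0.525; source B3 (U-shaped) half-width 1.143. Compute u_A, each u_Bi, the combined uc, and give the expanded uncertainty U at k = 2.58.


mean = (194.038 + 194.507 + 195.636 + 196.419 + 193.656 + 192.912 + 194.488 + 193.264 + 191.552 + 193.514 + 193.939) / 11 = 193.9931818
s = sqrt(sum((x - mean)^2)/(n-1)) = 1.3076918
u_A = s / sqrt(n) = 1.3076918 / sqrt(11) = 0.39428391
u_B1 = 0.354 / sqrt(6) = 0.14451989
u_B2 = 0.525 / sqrt(3) = 0.30310889
u_B3 = 1.143 / sqrt(2) = 0.80822305
uc = sqrt(0.39428391^2 + 0.14451989^2 + 0.30310889^2 + 0.80822305^2) = 0.95991942
U = k * uc = 2.58 * 0.95991942
U = 2.4766

2.4766


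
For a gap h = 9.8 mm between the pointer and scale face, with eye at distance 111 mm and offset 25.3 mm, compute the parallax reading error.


error = h * offset / d
= 9.8 * 25.3 / 111
= 2.2337

2.2337


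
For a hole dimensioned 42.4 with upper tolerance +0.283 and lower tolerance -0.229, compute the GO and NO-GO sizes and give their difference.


GO = nominal - lower_tol (smallest hole = maximum material condition)
GO = 42.4 - 0.229 = 42.171
NO-GO = nominal + upper_tol (largest hole = least material condition)
NO-GO = 42.4 + 0.283 = 42.683
spread = NO-GO - GO = 42.683 - 42.171 = 0.5120

0.5120


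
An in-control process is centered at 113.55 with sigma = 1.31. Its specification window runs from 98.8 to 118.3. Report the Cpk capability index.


Cpu = (USL - mean) / (3*sigma) = (118.3 - 113.55) / (3*1.31) = 1.2087
Cpl = (mean - LSL) / (3*sigma) = (113.55 - 98.8) / (3*1.31) = 3.7532
Cpk = min(Cpu, Cpl) = 1.2087

1.2087


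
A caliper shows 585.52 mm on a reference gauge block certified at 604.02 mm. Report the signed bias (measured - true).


Systematic error = measured - true
= 585.52 - 604.02
= -18.5000

-18.5000


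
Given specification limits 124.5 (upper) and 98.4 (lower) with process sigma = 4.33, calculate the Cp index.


Cp = (USL - LSL) / (6 * sigma)
= (124.5 - 98.4) / (6 * 4.33)
= 26.1000 / 25.9800
= 1.0046

1.0046


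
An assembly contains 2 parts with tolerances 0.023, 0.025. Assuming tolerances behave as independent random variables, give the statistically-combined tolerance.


RSS = sqrt(0.023^2 + 0.025^2)
= sqrt(0.001154)
= 0.0340

0.0340


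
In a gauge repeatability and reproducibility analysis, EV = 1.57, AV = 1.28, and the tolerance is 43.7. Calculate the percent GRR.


GRR = sqrt(EV^2 + AV^2) = sqrt(1.57^2 + 1.28^2) = 2.0256604
%GRR = GRR / tol * 100 = 2.0256604 / 43.7 * 100
%GRR = 4.6354

4.6354


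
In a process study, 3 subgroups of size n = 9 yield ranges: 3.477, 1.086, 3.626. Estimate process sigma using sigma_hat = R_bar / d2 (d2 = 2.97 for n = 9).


R_bar = (3.477 + 1.086 + 3.626) / 3
R_bar = 8.189 / 3 = 2.7296667
sigma_hat = R_bar / d2 = 2.7296667 / 2.97 = 0.9191

0.9191


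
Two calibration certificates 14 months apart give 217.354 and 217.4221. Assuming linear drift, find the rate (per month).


rate = (v2 - v1) / months
= (217.4221 - 217.354) / 14
= 0.0681 / 14
= 0.0049

0.0049


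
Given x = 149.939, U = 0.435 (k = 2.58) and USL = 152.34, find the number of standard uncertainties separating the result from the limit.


u = U / k = 0.435 / 2.58 = 0.16860465
margin = |USL - x| = |152.34 - 149.939| = 2.401
z = margin / u = 2.401 / 0.16860465
z = 14.2404

14.2404


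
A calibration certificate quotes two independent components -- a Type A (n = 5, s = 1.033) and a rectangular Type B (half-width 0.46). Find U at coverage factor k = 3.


u_A = s / sqrt(n) = 1.033 / sqrt(5) = 0.46197164
u_B = half_width / sqrt(3) = 0.46 / sqrt(3) = 0.26558112
uc = sqrt(u_A^2 + u_B^2) = sqrt(0.46197164^2 + 0.26558112^2) = 0.53287065
U = k * uc = 3 * 0.53287065
U = 1.5986

1.5986


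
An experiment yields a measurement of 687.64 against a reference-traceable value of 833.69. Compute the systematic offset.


Systematic error = measured - true
= 687.64 - 833.69
= -146.0500

-146.0500


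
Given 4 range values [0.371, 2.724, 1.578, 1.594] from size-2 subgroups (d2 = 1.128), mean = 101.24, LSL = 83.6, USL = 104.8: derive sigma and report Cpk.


R_bar = (0.371 + 2.724 + 1.578 + 1.594) / 4 = 1.56675
sigma = R_bar / d2 = 1.56675 / 1.128 = 1.3889628
Cp = (USL - LSL)/(6*sigma) = (104.8 - 83.6)/(6*1.3889628) = 2.5439
Cpu = (104.8 - 101.24)/(3*1.3889628) = 0.8544
Cpl = (101.24 - 83.6)/(3*1.3889628) = 4.2334
Cpk = min(Cpu, Cpl) = 0.8544

0.8544


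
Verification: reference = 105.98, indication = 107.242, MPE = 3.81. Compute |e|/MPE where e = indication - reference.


e = indication - reference = 107.242 - 105.98 = 1.2620
|e| = 1.2620
ratio = |e| / MPE = 1.2620 / 3.81
ratio = 0.3312

0.3312


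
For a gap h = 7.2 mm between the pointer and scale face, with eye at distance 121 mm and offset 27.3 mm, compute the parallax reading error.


error = h * offset / d
= 7.2 * 27.3 / 121
= 1.6245

1.6245


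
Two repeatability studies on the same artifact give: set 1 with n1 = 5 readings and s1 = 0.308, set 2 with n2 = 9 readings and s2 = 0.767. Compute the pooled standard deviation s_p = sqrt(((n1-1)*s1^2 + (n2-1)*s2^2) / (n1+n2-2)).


s_p = sqrt(((n1-1)*s1^2 + (n2-1)*s2^2) / (n1+n2-2))
numerator = (5-1)*0.308^2 + (9-1)*0.767^2 = 0.379456 + 4.706312 = 5.085768
denominator = 5 + 9 - 2 = 12
s_p^2 = 5.085768 / 12 = 0.423814
s_p = sqrt(0.423814) = 0.6510

0.6510


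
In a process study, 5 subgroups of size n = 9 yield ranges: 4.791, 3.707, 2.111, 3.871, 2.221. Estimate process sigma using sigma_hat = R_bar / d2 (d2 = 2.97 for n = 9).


R_bar = (4.791 + 3.707 + 2.111 + 3.871 + 2.221) / 5
R_bar = 16.701 / 5 = 3.3402
sigma_hat = R_bar / d2 = 3.3402 / 2.97 = 1.1246

1.1246


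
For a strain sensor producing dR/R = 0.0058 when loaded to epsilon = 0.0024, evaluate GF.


GF = (dR/R) / epsilon
= 0.0058 / 0.0024
= 2.4167

2.4167


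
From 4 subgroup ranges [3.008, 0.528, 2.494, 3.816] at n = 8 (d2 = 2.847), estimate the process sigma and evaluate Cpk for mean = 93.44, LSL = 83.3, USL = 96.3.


R_bar = (3.008 + 0.528 + 2.494 + 3.816) / 4 = 2.4615
sigma = R_bar / d2 = 2.4615 / 2.847 = 0.86459431
Cp = (USL - LSL)/(6*sigma) = (96.3 - 83.3)/(6*0.86459431) = 2.5060
Cpu = (96.3 - 93.44)/(3*0.86459431) = 1.1026
Cpl = (93.44 - 83.3)/(3*0.86459431) = 3.9093
Cpk = min(Cpu, Cpl) = 1.1026

1.1026


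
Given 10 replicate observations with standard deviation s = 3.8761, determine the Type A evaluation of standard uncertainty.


u_A = s / sqrt(n)
u_A = 3.8761 / sqrt(10)
u_A = 3.8761 / 3.1622777
u_A = 1.2257

1.2257


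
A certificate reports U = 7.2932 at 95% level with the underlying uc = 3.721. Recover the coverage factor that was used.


k = U / uc
k = 7.2932 / 3.721
k = 1.96

1.96


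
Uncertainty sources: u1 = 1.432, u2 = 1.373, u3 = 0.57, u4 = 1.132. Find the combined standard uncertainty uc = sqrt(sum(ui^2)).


uc = sqrt(1.432^2 + 1.373^2 + 0.57^2 + 1.132^2)
uc = sqrt(5.542077)
uc = 2.3542

2.3542


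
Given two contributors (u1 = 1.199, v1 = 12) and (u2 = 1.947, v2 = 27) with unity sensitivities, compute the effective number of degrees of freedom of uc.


uc = sqrt(u1^2 + u2^2) = sqrt(1.199^2 + 1.947^2) = 2.2865717
v_eff = uc^4 / (u1^4/v1 + u2^4/v2)
= 2.2865717^4 / (1.199^4/12 + 1.947^4/27)
= 27.336273 / 0.70445557
v_eff = 38.8048

38.8048


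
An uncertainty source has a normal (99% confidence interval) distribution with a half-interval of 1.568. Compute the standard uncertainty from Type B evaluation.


u_B = half_width / 2.576
u_B = 1.568 / 2.576
u_B = 0.6087

0.6087


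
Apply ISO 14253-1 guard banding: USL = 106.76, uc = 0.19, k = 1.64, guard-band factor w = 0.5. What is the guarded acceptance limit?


U = k * uc = 1.64 * 0.19 = 0.3116
guard band g = w * U = 0.5 * 0.3116 = 0.1558
AL = USL - g = 106.76 - 0.1558
AL = 106.6042

106.6042


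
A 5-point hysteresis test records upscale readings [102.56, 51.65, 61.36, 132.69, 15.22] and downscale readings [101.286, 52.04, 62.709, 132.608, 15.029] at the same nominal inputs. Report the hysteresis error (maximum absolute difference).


|102.56 - 101.286| = 1.2740
|51.65 - 52.04| = 0.3900
|61.36 - 62.709| = 1.3490
|132.69 - 132.608| = 0.0820
|15.22 - 15.029| = 0.1910
hysteresis = max(diffs) = 1.3490

1.3490


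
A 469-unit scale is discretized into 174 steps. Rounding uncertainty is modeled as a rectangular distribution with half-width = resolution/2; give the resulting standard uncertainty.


resolution = range / divisions
resolution = 469 / 174 = 2.6954023
u_res = resolution / (2*sqrt(3))
u_res = 2.6954023 / 3.4641016
u_res = 0.7781

0.7781


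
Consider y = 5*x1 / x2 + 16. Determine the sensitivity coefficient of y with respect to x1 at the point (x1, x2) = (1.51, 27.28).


y = 5*x1 / x2 + 16
dy/dx1 = 5/x2
Evaluate at x2 = 27.28: c1 = 5 / 27.28
c1 = 0.1833

0.1833


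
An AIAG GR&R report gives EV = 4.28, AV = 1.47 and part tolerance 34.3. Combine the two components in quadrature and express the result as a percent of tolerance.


GRR = sqrt(EV^2 + AV^2) = sqrt(4.28^2 + 1.47^2) = 4.5254061
%GRR = GRR / tol * 100 = 4.5254061 / 34.3 * 100
%GRR = 13.1936

13.1936


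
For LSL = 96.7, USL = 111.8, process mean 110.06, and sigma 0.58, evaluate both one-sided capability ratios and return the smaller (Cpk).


Cpu = (USL - mean) / (3*sigma) = (111.8 - 110.06) / (3*0.58) = 1.0000
Cpl = (mean - LSL) / (3*sigma) = (110.06 - 96.7) / (3*0.58) = 7.6782
Cpk = min(Cpu, Cpl) = 1.0000

1.0000


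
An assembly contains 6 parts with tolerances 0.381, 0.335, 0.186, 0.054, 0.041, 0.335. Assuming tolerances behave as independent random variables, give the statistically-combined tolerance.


RSS = sqrt(0.381^2 + 0.335^2 + 0.186^2 + 0.054^2 + 0.041^2 + 0.335^2)
= sqrt(0.408804)
= 0.6394

0.6394


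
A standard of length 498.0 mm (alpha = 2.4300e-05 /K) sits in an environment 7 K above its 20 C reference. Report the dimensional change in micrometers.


dL = L * alpha * dT
= 498.0 * 2.4300e-05 * 7
= 0.0847098 mm
dL_um = 0.0847098 * 1000 = 84.7098 um

84.7098


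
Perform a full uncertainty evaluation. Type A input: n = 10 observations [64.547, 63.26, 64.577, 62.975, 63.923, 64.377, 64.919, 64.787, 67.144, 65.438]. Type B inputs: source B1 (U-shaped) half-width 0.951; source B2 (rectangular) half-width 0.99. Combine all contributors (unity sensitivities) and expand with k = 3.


mean = (64.547 + 63.26 + 64.577 + 62.975 + 63.923 + 64.377 + 64.919 + 64.787 + 67.144 + 65.438) / 10 = 64.5947
s = sqrt(sum((x - mean)^2)/(n-1)) = 1.1670595
u_A = s / sqrt(n) = 1.1670595 / sqrt(10) = 0.36905662
u_B1 = 0.951 / sqrt(2) = 0.67245855
u_B2 = 0.99 / sqrt(3) = 0.57157677
uc = sqrt(0.36905662^2 + 0.67245855^2 + 0.57157677^2) = 0.95661031
U = k * uc = 3 * 0.95661031
U = 2.8698

2.8698


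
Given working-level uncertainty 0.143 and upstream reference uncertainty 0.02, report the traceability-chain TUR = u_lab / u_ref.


TUR = u_lab / u_ref
= 0.143 / 0.02
= 7.1500

7.1500


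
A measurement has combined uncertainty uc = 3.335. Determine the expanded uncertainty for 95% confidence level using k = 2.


U = k * uc
U = 2 * 3.335
U = 6.6700

6.6700


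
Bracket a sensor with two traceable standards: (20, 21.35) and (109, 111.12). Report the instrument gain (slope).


slope = (y2 - y1) / (x2 - x1)
= (111.12 - 21.35) / (109 - 20)
= 89.7700 / 89
= 1.0087

1.0087


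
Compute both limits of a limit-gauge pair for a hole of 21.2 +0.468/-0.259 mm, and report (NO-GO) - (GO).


GO = nominal - lower_tol (smallest hole = maximum material condition)
GO = 21.2 - 0.259 = 20.941
NO-GO = nominal + upper_tol (largest hole = least material condition)
NO-GO = 21.2 + 0.468 = 21.668
spread = NO-GO - GO = 21.668 - 20.941 = 0.7270

0.7270


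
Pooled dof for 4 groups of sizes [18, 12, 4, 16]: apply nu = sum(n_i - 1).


nu = sum_i (n_i - 1)
nu = ((18 - 1) + (12 - 1) + (4 - 1) + (16 - 1))
nu = 17 + 11 + 3 + 15
nu = 46

46


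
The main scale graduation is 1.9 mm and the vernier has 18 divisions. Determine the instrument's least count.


LC = MSD / n_div
= 1.9 / 18
= 0.1056

0.1056


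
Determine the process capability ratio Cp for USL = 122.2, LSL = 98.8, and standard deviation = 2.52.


Cp = (USL - LSL) / (6 * sigma)
= (122.2 - 98.8) / (6 * 2.52)
= 23.4000 / 15.1200
= 1.5476

1.5476


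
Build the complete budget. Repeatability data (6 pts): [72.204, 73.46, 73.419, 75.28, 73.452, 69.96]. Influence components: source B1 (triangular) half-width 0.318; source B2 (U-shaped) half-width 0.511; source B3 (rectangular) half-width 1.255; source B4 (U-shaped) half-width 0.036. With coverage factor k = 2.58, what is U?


mean = (72.204 + 73.46 + 73.419 + 75.28 + 73.452 + 69.96) / 6 = 72.9625
s = sqrt(sum((x - mean)^2)/(n-1)) = 1.7695561
u_A = s / sqrt(n) = 1.7695561 / sqrt(6) = 0.72241825
u_B1 = 0.318 / sqrt(6) = 0.12982296
u_B2 = 0.511 / sqrt(2) = 0.36133157
u_B3 = 1.255 / sqrt(3) = 0.72457459
u_B4 = 0.036 / sqrt(2) = 0.025455844
uc = sqrt(0.72241825^2 + 0.12982296^2 + 0.36133157^2 + 0.72457459^2 + 0.025455844^2) = 1.0931418
U = k * uc = 2.58 * 1.0931418
U = 2.8203

2.8203


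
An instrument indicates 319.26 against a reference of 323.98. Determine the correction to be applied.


Correction = standard - reading
= 323.98 - 319.26
= 4.7200

4.7200


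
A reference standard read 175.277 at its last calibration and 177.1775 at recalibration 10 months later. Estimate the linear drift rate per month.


rate = (v2 - v1) / months
= (177.1775 - 175.277) / 10
= 1.9005 / 10
= 0.1901

0.1901


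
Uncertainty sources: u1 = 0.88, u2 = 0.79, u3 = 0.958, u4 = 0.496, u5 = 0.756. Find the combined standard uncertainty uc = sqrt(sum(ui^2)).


uc = sqrt(0.88^2 + 0.79^2 + 0.958^2 + 0.496^2 + 0.756^2)
uc = sqrt(3.133816)
uc = 1.7703

1.7703


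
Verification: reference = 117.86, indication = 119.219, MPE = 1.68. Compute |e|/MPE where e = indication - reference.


e = indication - reference = 119.219 - 117.86 = 1.3590
|e| = 1.3590
ratio = |e| / MPE = 1.3590 / 1.68
ratio = 0.8089

0.8089


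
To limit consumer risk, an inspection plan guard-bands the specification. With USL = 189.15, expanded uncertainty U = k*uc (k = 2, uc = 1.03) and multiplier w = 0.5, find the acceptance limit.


U = k * uc = 2 * 1.03 = 2.06
guard band g = w * U = 0.5 * 2.06 = 1.03
AL = USL - g = 189.15 - 1.03
AL = 188.1200

188.1200


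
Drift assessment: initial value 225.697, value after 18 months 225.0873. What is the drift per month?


rate = (v2 - v1) / months
= (225.0873 - 225.697) / 18
= -0.6097 / 18
= -0.0339

-0.0339


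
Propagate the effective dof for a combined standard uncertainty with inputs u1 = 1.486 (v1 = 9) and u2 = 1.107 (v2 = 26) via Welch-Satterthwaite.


uc = sqrt(u1^2 + u2^2) = sqrt(1.486^2 + 1.107^2) = 1.8530097
v_eff = uc^4 / (u1^4/v1 + u2^4/v2)
= 1.8530097^4 / (1.486^4/9 + 1.107^4/26)
= 11.789918 / 0.59955084
v_eff = 19.6646

19.6646


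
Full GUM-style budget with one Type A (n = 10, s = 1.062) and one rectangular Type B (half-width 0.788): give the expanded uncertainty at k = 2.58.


u_A = s / sqrt(n) = 1.062 / sqrt(10) = 0.33583389
u_B = half_width / sqrt(3) = 0.788 / sqrt(3) = 0.45495201
uc = sqrt(u_A^2 + u_B^2) = sqrt(0.33583389^2 + 0.45495201^2) = 0.56547832
U = k * uc = 2.58 * 0.56547832
U = 1.4589

1.4589


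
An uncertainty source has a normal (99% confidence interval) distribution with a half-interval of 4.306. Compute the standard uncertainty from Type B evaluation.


u_B = half_width / 2.576
u_B = 4.306 / 2.576
u_B = 1.6716

1.6716


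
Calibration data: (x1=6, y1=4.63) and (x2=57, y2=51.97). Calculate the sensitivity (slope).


slope = (y2 - y1) / (x2 - x1)
= (51.97 - 4.63) / (57 - 6)
= 47.3400 / 51
= 0.9282

0.9282


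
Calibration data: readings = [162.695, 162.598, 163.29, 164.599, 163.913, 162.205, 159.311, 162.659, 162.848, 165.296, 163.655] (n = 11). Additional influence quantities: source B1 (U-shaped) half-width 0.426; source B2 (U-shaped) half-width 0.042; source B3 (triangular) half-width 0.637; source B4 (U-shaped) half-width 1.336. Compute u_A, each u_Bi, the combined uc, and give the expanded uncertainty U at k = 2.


mean = (162.695 + 162.598 + 163.29 + 164.599 + 163.913 + 162.205 + 159.311 + 162.659 + 162.848 + 165.296 + 163.655) / 11 = 163.0062727
s = sqrt(sum((x - mean)^2)/(n-1)) = 1.5430307
u_A = s / sqrt(n) = 1.5430307 / sqrt(11) = 0.46524126
u_B1 = 0.426 / sqrt(2) = 0.30122749
u_B2 = 0.042 / sqrt(2) = 0.029698485
u_B3 = 0.637 / sqrt(6) = 0.26005416
u_B4 = 1.336 / sqrt(2) = 0.94469466
uc = sqrt(0.46524126^2 + 0.30122749^2 + 0.029698485^2 + 0.26005416^2 + 0.94469466^2) = 1.1261197
U = k * uc = 2 * 1.1261197
U = 2.2522

2.2522


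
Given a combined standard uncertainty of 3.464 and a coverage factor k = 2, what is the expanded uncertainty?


U = k * uc
U = 2 * 3.464
U = 6.9280

6.9280


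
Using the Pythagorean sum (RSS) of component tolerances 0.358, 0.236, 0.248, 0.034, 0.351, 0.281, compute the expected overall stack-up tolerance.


RSS = sqrt(0.358^2 + 0.236^2 + 0.248^2 + 0.034^2 + 0.351^2 + 0.281^2)
= sqrt(0.448682)
= 0.6698

0.6698


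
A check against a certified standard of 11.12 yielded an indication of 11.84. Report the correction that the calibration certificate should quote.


Correction = standard - reading
= 11.12 - 11.84
= -0.7200

-0.7200


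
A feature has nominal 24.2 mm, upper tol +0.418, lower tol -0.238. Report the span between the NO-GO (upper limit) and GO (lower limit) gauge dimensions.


GO = nominal - lower_tol (smallest hole = maximum material condition)
GO = 24.2 - 0.238 = 23.962
NO-GO = nominal + upper_tol (largest hole = least material condition)
NO-GO = 24.2 + 0.418 = 24.618
spread = NO-GO - GO = 24.618 - 23.962 = 0.6560

0.6560


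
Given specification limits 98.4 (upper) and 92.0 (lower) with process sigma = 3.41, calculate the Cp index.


Cp = (USL - LSL) / (6 * sigma)
= (98.4 - 92.0) / (6 * 3.41)
= 6.4000 / 20.4600
= 0.3128

0.3128


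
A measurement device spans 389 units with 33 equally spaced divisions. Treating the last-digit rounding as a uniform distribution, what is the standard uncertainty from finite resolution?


resolution = range / divisions
resolution = 389 / 33 = 11.787879
u_res = resolution / (2*sqrt(3))
u_res = 11.787879 / 3.4641016
u_res = 3.4029

3.4029


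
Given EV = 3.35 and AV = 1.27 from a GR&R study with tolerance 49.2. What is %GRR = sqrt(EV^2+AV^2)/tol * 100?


GRR = sqrt(EV^2 + AV^2) = sqrt(3.35^2 + 1.27^2) = 3.5826526
%GRR = GRR / tol * 100 = 3.5826526 / 49.2 * 100
%GRR = 7.2818

7.2818


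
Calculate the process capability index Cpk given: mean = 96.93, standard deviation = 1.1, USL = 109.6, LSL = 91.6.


Cpu = (USL - mean) / (3*sigma) = (109.6 - 96.93) / (3*1.1) = 3.8394
Cpl = (mean - LSL) / (3*sigma) = (96.93 - 91.6) / (3*1.1) = 1.6152
Cpk = min(Cpu, Cpl) = 1.6152

1.6152


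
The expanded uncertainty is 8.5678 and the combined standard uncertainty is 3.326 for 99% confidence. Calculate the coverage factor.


k = U / uc
k = 8.5678 / 3.326
k = 2.576

2.576


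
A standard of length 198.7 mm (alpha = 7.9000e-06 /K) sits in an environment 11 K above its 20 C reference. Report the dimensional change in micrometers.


dL = L * alpha * dT
= 198.7 * 7.9000e-06 * 11
= 0.0172670 mm
dL_um = 0.0172670 * 1000 = 17.2670 um

17.2670


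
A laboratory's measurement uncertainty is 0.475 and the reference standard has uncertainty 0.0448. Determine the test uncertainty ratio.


TUR = u_lab / u_ref
= 0.475 / 0.0448
= 10.6027

10.6027


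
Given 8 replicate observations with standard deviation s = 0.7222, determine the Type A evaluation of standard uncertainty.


u_A = s / sqrt(n)
u_A = 0.7222 / sqrt(8)
u_A = 0.7222 / 2.8284271
u_A = 0.2553

0.2553


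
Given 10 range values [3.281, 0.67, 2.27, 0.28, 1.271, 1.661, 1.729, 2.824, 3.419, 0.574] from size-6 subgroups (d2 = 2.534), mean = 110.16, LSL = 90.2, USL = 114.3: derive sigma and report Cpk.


R_bar = (3.281 + 0.67 + 2.27 + 0.28 + 1.271 + 1.661 + 1.729 + 2.824 + 3.419 + 0.574) / 10 = 1.7979
sigma = R_bar / d2 = 1.7979 / 2.534 = 0.70951066
Cp = (USL - LSL)/(6*sigma) = (114.3 - 90.2)/(6*0.70951066) = 5.6612
Cpu = (114.3 - 110.16)/(3*0.70951066) = 1.9450
Cpl = (110.16 - 90.2)/(3*0.70951066) = 9.3774
Cpk = min(Cpu, Cpl) = 1.9450

1.9450


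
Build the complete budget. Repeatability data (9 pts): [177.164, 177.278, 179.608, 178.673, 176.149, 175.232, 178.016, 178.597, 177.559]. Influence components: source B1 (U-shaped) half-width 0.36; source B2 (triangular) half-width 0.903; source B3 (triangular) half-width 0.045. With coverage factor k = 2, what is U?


mean = (177.164 + 177.278 + 179.608 + 178.673 + 176.149 + 175.232 + 178.016 + 178.597 + 177.559) / 9 = 177.5862222
s = sqrt(sum((x - mean)^2)/(n-1)) = 1.3396378
u_A = s / sqrt(n) = 1.3396378 / sqrt(9) = 0.44654593
u_B1 = 0.36 / sqrt(2) = 0.25455844
u_B2 = 0.903 / sqrt(6) = 0.36864821
u_B3 = 0.045 / sqrt(6) = 0.018371173
uc = sqrt(0.44654593^2 + 0.25455844^2 + 0.36864821^2 + 0.018371173^2) = 0.63280508
U = k * uc = 2 * 0.63280508
U = 1.2656

1.2656


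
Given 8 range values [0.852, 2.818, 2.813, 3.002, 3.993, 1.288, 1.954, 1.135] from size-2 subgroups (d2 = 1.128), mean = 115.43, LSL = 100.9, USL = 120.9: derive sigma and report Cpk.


R_bar = (0.852 + 2.818 + 2.813 + 3.002 + 3.993 + 1.288 + 1.954 + 1.135) / 8 = 2.231875
sigma = R_bar / d2 = 2.231875 / 1.128 = 1.9786126
Cp = (USL - LSL)/(6*sigma) = (120.9 - 100.9)/(6*1.9786126) = 1.6847
Cpu = (120.9 - 115.43)/(3*1.9786126) = 0.9215
Cpl = (115.43 - 100.9)/(3*1.9786126) = 2.4478
Cpk = min(Cpu, Cpl) = 0.9215

0.9215


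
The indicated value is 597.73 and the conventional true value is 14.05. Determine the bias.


Systematic error = measured - true
= 597.73 - 14.05
= 583.6800

583.6800


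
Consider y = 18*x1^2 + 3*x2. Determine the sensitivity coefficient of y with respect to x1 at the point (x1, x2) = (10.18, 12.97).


y = 18*x1^2 + 3*x2
dy/dx1 = 2*18*x1
Evaluate at x1 = 10.18: c1 = 36 * 10.18
c1 = 366.4800

366.4800


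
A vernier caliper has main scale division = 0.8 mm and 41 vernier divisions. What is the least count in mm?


LC = MSD / n_div
= 0.8 / 41
= 0.0195

0.0195


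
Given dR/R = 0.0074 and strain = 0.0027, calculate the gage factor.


GF = (dR/R) / epsilon
= 0.0074 / 0.0027
= 2.7407

2.7407


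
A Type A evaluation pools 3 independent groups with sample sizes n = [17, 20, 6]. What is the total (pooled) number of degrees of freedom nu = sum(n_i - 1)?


nu = sum_i (n_i - 1)
nu = ((17 - 1) + (20 - 1) + (6 - 1))
nu = 16 + 19 + 5
nu = 40

40


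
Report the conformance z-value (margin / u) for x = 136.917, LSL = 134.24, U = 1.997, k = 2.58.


u = U / k = 1.997 / 2.58 = 0.77403101
margin = |LSL - x| = |134.24 - 136.917| = 2.677
z = margin / u = 2.677 / 0.77403101
z = 3.4585

3.4585


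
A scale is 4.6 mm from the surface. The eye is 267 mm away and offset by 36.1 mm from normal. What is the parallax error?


error = h * offset / d
= 4.6 * 36.1 / 267
= 0.6219

0.6219


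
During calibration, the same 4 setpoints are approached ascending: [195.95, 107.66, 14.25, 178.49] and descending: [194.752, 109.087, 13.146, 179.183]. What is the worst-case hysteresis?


|195.95 - 194.752| = 1.1980
|107.66 - 109.087| = 1.4270
|14.25 - 13.146| = 1.1040
|178.49 - 179.183| = 0.6930
hysteresis = max(diffs) = 1.4270

1.4270


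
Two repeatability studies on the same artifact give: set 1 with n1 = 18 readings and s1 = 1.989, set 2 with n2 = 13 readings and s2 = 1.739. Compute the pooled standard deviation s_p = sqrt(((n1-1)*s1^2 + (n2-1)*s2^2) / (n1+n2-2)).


s_p = sqrt(((n1-1)*s1^2 + (n2-1)*s2^2) / (n1+n2-2))
numerator = (18-1)*1.989^2 + (13-1)*1.739^2 = 67.254057 + 36.289452 = 103.54351
denominator = 18 + 13 - 2 = 29
s_p^2 = 103.54351 / 29 = 3.5704659
s_p = sqrt(3.5704659) = 1.8896

1.8896


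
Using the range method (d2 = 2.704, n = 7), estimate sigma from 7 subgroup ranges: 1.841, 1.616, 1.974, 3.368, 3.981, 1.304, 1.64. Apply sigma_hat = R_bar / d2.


R_bar = (1.841 + 1.616 + 1.974 + 3.368 + 3.981 + 1.304 + 1.64) / 7
R_bar = 15.724 / 7 = 2.2462857
sigma_hat = R_bar / d2 = 2.2462857 / 2.704 = 0.8307

0.8307


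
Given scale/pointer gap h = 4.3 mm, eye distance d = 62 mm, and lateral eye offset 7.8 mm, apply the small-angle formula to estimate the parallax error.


error = h * offset / d
= 4.3 * 7.8 / 62
= 0.5410

0.5410


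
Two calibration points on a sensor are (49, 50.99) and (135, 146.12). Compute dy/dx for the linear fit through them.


slope = (y2 - y1) / (x2 - x1)
= (146.12 - 50.99) / (135 - 49)
= 95.1300 / 86
= 1.1062

1.1062


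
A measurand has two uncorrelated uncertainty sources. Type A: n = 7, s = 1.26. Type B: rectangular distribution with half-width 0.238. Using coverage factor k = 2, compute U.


u_A = s / sqrt(n) = 1.26 / sqrt(7) = 0.47623524
u_B = half_width / sqrt(3) = 0.238 / sqrt(3) = 0.13740936
uc = sqrt(u_A^2 + u_B^2) = sqrt(0.47623524^2 + 0.13740936^2) = 0.49566252
U = k * uc = 2 * 0.49566252
U = 0.9913

0.9913


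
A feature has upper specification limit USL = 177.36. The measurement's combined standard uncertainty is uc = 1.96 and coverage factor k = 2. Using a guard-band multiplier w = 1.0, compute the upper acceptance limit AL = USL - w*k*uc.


U = k * uc = 2 * 1.96 = 3.92
guard band g = w * U = 1.0 * 3.92 = 3.92
AL = USL - g = 177.36 - 3.92
AL = 173.4400

173.4400


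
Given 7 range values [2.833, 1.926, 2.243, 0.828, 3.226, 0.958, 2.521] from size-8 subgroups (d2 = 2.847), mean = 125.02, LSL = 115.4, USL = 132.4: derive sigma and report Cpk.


R_bar = (2.833 + 1.926 + 2.243 + 0.828 + 3.226 + 0.958 + 2.521) / 7 = 2.0764286
sigma = R_bar / d2 = 2.0764286 / 2.847 = 0.72933916
Cp = (USL - LSL)/(6*sigma) = (132.4 - 115.4)/(6*0.72933916) = 3.8848
Cpu = (132.4 - 125.02)/(3*0.72933916) = 3.3729
Cpl = (125.02 - 115.4)/(3*0.72933916) = 4.3967
Cpk = min(Cpu, Cpl) = 3.3729

3.3729


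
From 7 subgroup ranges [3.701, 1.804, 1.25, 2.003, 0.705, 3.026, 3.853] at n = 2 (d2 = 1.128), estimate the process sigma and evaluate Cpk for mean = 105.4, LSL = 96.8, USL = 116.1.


R_bar = (3.701 + 1.804 + 1.25 + 2.003 + 0.705 + 3.026 + 3.853) / 7 = 2.3345714
sigma = R_bar / d2 = 2.3345714 / 1.128 = 2.0696555
Cp = (USL - LSL)/(6*sigma) = (116.1 - 96.8)/(6*2.0696555) = 1.5542
Cpu = (116.1 - 105.4)/(3*2.0696555) = 1.7233
Cpl = (105.4 - 96.8)/(3*2.0696555) = 1.3851
Cpk = min(Cpu, Cpl) = 1.3851

1.3851


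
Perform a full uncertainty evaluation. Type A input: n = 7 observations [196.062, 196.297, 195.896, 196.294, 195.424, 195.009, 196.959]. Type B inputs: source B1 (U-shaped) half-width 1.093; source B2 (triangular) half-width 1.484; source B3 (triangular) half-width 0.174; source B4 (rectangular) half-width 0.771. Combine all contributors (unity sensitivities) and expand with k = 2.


mean = (196.062 + 196.297 + 195.896 + 196.294 + 195.424 + 195.009 + 196.959) / 7 = 195.9915714
s = sqrt(sum((x - mean)^2)/(n-1)) = 0.63539302
u_A = s / sqrt(n) = 0.63539302 / sqrt(7) = 0.24015599
u_B1 = 1.093 / sqrt(2) = 0.77286771
u_B2 = 1.484 / sqrt(6) = 0.60584046
u_B3 = 0.174 / sqrt(6) = 0.071035203
u_B4 = 0.771 / sqrt(3) = 0.44513706
uc = sqrt(0.24015599^2 + 0.77286771^2 + 0.60584046^2 + 0.071035203^2 + 0.44513706^2) = 1.1069034
U = k * uc = 2 * 1.1069034
U = 2.2138

2.2138


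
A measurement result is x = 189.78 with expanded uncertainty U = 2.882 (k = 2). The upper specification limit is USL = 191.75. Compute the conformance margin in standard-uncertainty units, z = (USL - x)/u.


u = U / k = 2.882 / 2 = 1.441
margin = |USL - x| = |191.75 - 189.78| = 1.97
z = margin / u = 1.97 / 1.441
z = 1.3671

1.3671


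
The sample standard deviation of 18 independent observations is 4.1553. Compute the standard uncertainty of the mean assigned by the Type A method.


u_A = s / sqrt(n)
u_A = 4.1553 / sqrt(18)
u_A = 4.1553 / 4.2426407
u_A = 0.9794

0.9794


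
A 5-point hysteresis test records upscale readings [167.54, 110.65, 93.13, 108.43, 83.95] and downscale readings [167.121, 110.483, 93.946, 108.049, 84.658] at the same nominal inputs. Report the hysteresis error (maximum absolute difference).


|167.54 - 167.121| = 0.4190
|110.65 - 110.483| = 0.1670
|93.13 - 93.946| = 0.8160
|108.43 - 108.049| = 0.3810
|83.95 - 84.658| = 0.7080
hysteresis = max(diffs) = 0.8160

0.8160


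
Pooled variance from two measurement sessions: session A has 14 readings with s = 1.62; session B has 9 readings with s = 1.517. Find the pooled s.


s_p = sqrt(((n1-1)*s1^2 + (n2-1)*s2^2) / (n1+n2-2))
numerator = (14-1)*1.62^2 + (9-1)*1.517^2 = 34.1172 + 18.410312 = 52.527512
denominator = 14 + 9 - 2 = 21
s_p^2 = 52.527512 / 21 = 2.5013101
s_p = sqrt(2.5013101) = 1.5816

1.5816


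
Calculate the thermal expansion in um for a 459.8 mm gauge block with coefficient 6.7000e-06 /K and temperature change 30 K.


dL = L * alpha * dT
= 459.8 * 6.7000e-06 * 30
= 0.0924198 mm
dL_um = 0.0924198 * 1000 = 92.4198 um

92.4198


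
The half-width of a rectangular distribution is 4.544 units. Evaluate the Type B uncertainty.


u_B = half_width / sqrt(3)
u_B = 4.544 / 1.7320508
u_B = 2.6235

2.6235


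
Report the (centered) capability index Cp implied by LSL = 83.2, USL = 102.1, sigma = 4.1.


Cp = (USL - LSL) / (6 * sigma)
= (102.1 - 83.2) / (6 * 4.1)
= 18.9000 / 24.6000
= 0.7683

0.7683


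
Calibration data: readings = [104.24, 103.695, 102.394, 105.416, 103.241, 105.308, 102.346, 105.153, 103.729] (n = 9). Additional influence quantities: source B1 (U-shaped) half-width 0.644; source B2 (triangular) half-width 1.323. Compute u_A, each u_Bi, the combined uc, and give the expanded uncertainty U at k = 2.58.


mean = (104.24 + 103.695 + 102.394 + 105.416 + 103.241 + 105.308 + 102.346 + 105.153 + 103.729) / 9 = 103.9468889
s = sqrt(sum((x - mean)^2)/(n-1)) = 1.1797797
u_A = s / sqrt(n) = 1.1797797 / sqrt(9) = 0.3932599
u_B1 = 0.644 / sqrt(2) = 0.45537677
u_B2 = 1.323 / sqrt(6) = 0.54011249
uc = sqrt(0.3932599^2 + 0.45537677^2 + 0.54011249^2) = 0.80854366
U = k * uc = 2.58 * 0.80854366
U = 2.0860

2.0860


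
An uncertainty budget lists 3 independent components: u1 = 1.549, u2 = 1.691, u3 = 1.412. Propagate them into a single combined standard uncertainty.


uc = sqrt(1.549^2 + 1.691^2 + 1.412^2)
uc = sqrt(7.252626)
uc = 2.6931

2.6931
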